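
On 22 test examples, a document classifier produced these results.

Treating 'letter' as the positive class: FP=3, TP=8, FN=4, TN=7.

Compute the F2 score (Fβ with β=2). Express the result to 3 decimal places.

0.678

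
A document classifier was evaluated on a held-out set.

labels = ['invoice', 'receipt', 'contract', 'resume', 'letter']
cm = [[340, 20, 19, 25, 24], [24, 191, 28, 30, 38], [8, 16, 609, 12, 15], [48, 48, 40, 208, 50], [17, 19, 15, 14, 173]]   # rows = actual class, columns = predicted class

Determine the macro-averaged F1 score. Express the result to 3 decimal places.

Per-class F1 score (2·TP/(2·TP+FP+FN)):
  invoice: TP=340, FP=24+8+48+17=97, FN=20+19+25+24=88 → 680/865 = 0.7861
  receipt: TP=191, FP=20+16+48+19=103, FN=24+28+30+38=120 → 382/605 = 0.6314
  contract: TP=609, FP=19+28+40+15=102, FN=8+16+12+15=51 → 1218/1371 = 0.8884
  resume: TP=208, FP=25+30+12+14=81, FN=48+48+40+50=186 → 416/683 = 0.6091
  letter: TP=173, FP=24+38+15+50=127, FN=17+19+15+14=65 → 346/538 = 0.6431
Macro-F1 score = mean = (0.7861 + 0.6314 + 0.8884 + 0.6091 + 0.6431) / 5 = 0.712

0.712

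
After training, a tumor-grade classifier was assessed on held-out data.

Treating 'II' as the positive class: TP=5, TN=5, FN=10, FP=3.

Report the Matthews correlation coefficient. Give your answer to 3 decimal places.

MCC = (TP·TN − FP·FN) / √((TP+FP)(TP+FN)(TN+FP)(TN+FN))
Numerator = 5·5 − 3·10 = -5
Denominator = √(8·15·8·15) = √14400 = 120.0000
MCC = -5 / 120.0000 = -0.042

-0.042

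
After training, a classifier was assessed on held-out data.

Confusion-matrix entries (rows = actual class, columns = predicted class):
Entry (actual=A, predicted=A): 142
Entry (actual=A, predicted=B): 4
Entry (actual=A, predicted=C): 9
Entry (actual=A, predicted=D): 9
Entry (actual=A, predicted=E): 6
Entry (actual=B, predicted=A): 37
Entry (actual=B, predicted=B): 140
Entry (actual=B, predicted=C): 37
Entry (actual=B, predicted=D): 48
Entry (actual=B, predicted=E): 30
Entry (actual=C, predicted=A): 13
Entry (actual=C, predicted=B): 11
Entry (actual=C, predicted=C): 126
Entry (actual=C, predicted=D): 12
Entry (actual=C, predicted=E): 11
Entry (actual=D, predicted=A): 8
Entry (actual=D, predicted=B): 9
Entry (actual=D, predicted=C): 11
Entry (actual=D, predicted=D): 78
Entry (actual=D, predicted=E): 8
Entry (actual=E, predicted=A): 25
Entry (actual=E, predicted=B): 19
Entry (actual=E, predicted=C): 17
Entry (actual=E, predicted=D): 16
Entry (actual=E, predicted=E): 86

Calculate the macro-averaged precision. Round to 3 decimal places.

Per-class precision (TP/(TP+FP)):
  A: TP=142, FP=37+13+8+25=83 → 142/225 = 0.6311
  B: TP=140, FP=4+11+9+19=43 → 140/183 = 0.7650
  C: TP=126, FP=9+37+11+17=74 → 126/200 = 0.6300
  D: TP=78, FP=9+48+12+16=85 → 78/163 = 0.4785
  E: TP=86, FP=6+30+11+8=55 → 86/141 = 0.6099
Macro-precision = mean = (0.6311 + 0.7650 + 0.6300 + 0.4785 + 0.6099) / 5 = 0.623

0.623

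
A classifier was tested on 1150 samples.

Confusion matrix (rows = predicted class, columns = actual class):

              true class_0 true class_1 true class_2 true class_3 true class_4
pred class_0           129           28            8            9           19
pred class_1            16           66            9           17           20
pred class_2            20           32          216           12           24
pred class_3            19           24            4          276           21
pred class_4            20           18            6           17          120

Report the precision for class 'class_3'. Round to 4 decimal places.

Treat 'class_3' as positive and all other classes as negative.
precision = TP/(TP+FP).
class_3: TP=276, FP=19+24+4+21=68 → 276/344 = 0.80233

0.8023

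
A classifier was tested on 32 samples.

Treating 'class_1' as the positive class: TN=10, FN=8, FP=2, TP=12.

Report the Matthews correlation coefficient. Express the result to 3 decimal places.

MCC = (TP·TN − FP·FN) / √((TP+FP)(TP+FN)(TN+FP)(TN+FN))
Numerator = 12·10 − 2·8 = 104
Denominator = √(14·20·12·18) = √60480 = 245.9268
MCC = 104 / 245.9268 = 0.423

0.423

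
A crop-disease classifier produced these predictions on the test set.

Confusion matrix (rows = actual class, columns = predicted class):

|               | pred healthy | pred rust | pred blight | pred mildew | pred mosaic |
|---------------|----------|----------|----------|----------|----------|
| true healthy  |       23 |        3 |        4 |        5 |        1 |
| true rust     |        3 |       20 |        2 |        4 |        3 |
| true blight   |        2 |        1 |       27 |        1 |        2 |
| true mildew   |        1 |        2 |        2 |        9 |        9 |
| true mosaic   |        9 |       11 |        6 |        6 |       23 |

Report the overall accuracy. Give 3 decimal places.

0.570

Accuracy = trace / total = (23+20+27+9+23=102) / 179 = 102/179 = 0.570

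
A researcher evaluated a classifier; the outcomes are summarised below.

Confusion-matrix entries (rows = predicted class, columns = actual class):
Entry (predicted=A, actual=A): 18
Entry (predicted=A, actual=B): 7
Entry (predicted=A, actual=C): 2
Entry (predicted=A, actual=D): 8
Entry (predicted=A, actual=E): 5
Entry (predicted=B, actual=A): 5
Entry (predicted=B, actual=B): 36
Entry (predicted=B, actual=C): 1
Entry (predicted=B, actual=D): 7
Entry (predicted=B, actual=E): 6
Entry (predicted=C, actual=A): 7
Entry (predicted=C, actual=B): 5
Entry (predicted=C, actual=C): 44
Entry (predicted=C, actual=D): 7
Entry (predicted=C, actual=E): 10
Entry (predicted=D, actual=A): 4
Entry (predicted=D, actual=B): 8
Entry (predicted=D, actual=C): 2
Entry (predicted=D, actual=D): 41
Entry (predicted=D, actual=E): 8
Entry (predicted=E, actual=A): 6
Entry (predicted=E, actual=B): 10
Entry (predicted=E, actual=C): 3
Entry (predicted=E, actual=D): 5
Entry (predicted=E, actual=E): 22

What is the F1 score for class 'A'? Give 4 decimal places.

0.4500

Treat 'A' as positive and all other classes as negative.
F1 score = 2·TP/(2·TP+FP+FN).
A: TP=18, FP=7+2+8+5=22, FN=5+7+4+6=22 → 36/80 = 0.45000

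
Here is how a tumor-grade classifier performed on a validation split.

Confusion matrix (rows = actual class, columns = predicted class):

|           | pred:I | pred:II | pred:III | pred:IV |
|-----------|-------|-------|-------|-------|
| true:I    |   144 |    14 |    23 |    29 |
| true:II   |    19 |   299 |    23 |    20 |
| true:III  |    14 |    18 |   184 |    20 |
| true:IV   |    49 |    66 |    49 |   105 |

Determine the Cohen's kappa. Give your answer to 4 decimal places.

0.5668

Observed agreement pₒ = trace/N = 732/1076 = 0.68030
Expected agreement pₑ = Σ (rowᵢ·colᵢ)/N² = (210·226 + 361·397 + 236·279 + 269·174)/1076² = 0.26208
κ = (pₒ − pₑ)/(1 − pₑ) = (0.68030 − 0.26208)/(1 − 0.26208) = 0.5668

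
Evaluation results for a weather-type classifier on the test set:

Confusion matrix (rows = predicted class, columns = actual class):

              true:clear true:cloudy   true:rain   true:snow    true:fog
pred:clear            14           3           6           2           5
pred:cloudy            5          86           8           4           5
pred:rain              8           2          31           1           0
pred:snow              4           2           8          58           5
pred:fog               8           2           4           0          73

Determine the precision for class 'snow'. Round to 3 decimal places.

0.753

Treat 'snow' as positive and all other classes as negative.
precision = TP/(TP+FP).
snow: TP=58, FP=4+2+8+5=19 → 58/77 = 0.7532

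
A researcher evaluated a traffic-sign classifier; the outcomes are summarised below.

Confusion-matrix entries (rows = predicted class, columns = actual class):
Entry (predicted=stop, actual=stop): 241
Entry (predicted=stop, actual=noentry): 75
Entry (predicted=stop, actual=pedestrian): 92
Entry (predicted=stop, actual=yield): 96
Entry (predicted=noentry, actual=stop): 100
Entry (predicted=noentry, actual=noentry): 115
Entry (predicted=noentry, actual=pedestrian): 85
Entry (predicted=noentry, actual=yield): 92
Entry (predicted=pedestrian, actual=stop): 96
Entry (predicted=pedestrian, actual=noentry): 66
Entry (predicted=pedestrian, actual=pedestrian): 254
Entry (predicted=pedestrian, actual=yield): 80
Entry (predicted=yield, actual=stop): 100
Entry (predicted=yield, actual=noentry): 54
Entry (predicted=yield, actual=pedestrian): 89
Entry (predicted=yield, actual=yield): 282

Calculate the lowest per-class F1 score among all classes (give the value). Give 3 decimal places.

0.328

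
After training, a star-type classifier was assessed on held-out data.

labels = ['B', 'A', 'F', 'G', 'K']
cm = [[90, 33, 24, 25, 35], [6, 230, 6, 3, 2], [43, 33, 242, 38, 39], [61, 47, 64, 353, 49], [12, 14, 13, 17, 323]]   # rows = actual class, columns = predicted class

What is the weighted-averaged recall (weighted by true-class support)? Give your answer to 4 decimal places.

0.6870

Per-class recall (TP/(TP+FN)):
  B: TP=90, FN=33+24+25+35=117 → 90/207 = 0.43478
  A: TP=230, FN=6+6+3+2=17 → 230/247 = 0.93117
  F: TP=242, FN=43+33+38+39=153 → 242/395 = 0.61266
  G: TP=353, FN=61+47+64+49=221 → 353/574 = 0.61498
  K: TP=323, FN=12+14+13+17=56 → 323/379 = 0.85224
Weighted-recall = Σ (supportᵢ/N)·recallᵢ with N=1802: (207/1802)·0.43478 + (247/1802)·0.93117 + (395/1802)·0.61266 + (574/1802)·0.61498 + (379/1802)·0.85224 = 0.6870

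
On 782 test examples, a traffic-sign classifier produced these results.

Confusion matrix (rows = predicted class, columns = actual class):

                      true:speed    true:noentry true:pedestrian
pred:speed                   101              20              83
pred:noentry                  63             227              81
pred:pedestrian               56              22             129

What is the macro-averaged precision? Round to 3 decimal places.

Per-class precision (TP/(TP+FP)):
  speed: TP=101, FP=20+83=103 → 101/204 = 0.4951
  noentry: TP=227, FP=63+81=144 → 227/371 = 0.6119
  pedestrian: TP=129, FP=56+22=78 → 129/207 = 0.6232
Macro-precision = mean = (0.4951 + 0.6119 + 0.6232) / 3 = 0.577

0.577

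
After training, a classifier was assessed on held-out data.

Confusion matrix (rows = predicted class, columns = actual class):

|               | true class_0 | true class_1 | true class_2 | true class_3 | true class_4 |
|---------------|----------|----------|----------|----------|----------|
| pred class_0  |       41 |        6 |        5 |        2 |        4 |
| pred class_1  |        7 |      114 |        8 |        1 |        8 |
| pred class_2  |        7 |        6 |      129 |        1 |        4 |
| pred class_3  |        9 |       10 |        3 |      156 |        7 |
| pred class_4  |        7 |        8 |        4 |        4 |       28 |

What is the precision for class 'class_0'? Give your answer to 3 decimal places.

0.707

precision = TP/(TP+FP).
class_0: TP=41, FP=6+5+2+4=17 → 41/58 = 0.7069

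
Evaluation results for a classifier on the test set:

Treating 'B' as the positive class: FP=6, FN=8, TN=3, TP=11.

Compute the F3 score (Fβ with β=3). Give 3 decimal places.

0.585

Fβ = (1+β²)·TP / ((1+β²)·TP + β²·FN + FP), with β²=9
= 10·11 / (10·11 + 9·8 + 6) = 0.585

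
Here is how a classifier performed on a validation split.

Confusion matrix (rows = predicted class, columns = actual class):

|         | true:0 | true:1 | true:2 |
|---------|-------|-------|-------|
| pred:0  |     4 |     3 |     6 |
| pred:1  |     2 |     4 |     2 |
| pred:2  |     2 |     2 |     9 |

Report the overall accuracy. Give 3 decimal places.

Accuracy = trace / total = (4+4+9=17) / 34 = 17/34 = 0.500

0.500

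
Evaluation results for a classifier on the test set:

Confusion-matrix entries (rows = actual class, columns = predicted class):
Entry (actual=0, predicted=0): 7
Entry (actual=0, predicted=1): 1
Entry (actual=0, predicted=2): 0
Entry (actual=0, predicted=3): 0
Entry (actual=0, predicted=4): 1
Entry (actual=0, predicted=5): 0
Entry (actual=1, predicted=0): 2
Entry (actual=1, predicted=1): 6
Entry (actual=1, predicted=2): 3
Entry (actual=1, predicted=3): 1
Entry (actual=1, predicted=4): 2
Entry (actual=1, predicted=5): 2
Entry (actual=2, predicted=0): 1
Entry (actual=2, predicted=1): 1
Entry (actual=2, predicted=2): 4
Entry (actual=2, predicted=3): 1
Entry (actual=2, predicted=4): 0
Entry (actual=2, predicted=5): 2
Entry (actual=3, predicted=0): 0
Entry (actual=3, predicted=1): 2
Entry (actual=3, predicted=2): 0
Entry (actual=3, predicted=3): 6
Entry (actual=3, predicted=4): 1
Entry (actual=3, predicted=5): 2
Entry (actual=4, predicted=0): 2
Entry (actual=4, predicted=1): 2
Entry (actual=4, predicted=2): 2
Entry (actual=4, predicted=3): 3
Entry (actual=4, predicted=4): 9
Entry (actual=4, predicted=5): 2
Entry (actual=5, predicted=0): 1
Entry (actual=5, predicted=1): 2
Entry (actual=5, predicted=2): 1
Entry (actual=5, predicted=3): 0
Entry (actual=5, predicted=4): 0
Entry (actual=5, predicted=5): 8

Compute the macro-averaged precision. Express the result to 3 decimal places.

0.517

Per-class precision (TP/(TP+FP)):
  0: TP=7, FP=2+1+0+2+1=6 → 7/13 = 0.5385
  1: TP=6, FP=1+1+2+2+2=8 → 6/14 = 0.4286
  2: TP=4, FP=0+3+0+2+1=6 → 4/10 = 0.4000
  3: TP=6, FP=0+1+1+3+0=5 → 6/11 = 0.5455
  4: TP=9, FP=1+2+0+1+0=4 → 9/13 = 0.6923
  5: TP=8, FP=0+2+2+2+2=8 → 8/16 = 0.5000
Macro-precision = mean = (0.5385 + 0.4286 + 0.4000 + 0.5455 + 0.6923 + 0.5000) / 6 = 0.517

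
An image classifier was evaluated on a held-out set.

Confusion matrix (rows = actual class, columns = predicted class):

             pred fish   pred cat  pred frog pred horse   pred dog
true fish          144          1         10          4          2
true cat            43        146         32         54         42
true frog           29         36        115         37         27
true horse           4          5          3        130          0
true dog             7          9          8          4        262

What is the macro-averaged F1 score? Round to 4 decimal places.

0.6821

Per-class F1 score (2·TP/(2·TP+FP+FN)):
  fish: TP=144, FP=43+29+4+7=83, FN=1+10+4+2=17 → 288/388 = 0.74227
  cat: TP=146, FP=1+36+5+9=51, FN=43+32+54+42=171 → 292/514 = 0.56809
  frog: TP=115, FP=10+32+3+8=53, FN=29+36+37+27=129 → 230/412 = 0.55825
  horse: TP=130, FP=4+54+37+4=99, FN=4+5+3+0=12 → 260/371 = 0.70081
  dog: TP=262, FP=2+42+27+0=71, FN=7+9+8+4=28 → 524/623 = 0.84109
Macro-F1 score = mean = (0.74227 + 0.56809 + 0.55825 + 0.70081 + 0.84109) / 5 = 0.6821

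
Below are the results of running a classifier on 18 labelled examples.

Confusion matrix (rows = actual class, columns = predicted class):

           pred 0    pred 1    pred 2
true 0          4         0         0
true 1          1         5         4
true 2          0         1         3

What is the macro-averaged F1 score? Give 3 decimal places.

Per-class F1 score (2·TP/(2·TP+FP+FN)):
  0: TP=4, FP=1+0=1, FN=0+0=0 → 8/9 = 0.8889
  1: TP=5, FP=0+1=1, FN=1+4=5 → 10/16 = 0.6250
  2: TP=3, FP=0+4=4, FN=0+1=1 → 6/11 = 0.5455
Macro-F1 score = mean = (0.8889 + 0.6250 + 0.5455) / 3 = 0.686

0.686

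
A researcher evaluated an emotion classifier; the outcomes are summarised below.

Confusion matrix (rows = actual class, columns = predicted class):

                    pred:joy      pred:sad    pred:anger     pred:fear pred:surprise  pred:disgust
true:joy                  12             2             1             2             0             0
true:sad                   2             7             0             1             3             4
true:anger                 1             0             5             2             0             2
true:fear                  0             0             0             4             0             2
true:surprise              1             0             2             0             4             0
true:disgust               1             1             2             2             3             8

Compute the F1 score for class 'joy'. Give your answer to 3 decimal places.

0.706

Take TP from the diagonal, FP from the rest of the 'joy' prediction marginal, FN from the rest of the 'joy' actual marginal.
F1 score = 2·TP/(2·TP+FP+FN).
joy: TP=12, FP=2+1+0+1+1=5, FN=2+1+2+0+0=5 → 24/34 = 0.7059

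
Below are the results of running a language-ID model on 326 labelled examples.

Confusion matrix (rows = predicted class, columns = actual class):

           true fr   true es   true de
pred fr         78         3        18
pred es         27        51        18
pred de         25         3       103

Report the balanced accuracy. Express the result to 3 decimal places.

Balanced accuracy = mean of per-class recall.
  fr: recall = 78/130 = 0.6000
  es: recall = 51/57 = 0.8947
  de: recall = 103/139 = 0.7410
Mean = (0.6000 + 0.8947 + 0.7410) / 3 = 0.745

0.745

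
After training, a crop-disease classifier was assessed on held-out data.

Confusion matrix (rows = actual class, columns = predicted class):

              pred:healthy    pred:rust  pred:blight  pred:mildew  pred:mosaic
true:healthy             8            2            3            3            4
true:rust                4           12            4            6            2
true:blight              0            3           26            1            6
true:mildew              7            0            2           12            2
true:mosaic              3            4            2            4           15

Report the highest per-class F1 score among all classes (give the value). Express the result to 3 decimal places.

0.712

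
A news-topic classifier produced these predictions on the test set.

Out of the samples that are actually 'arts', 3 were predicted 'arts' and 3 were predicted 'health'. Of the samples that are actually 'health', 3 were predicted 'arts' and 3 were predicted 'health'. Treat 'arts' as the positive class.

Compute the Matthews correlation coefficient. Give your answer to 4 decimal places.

0.0000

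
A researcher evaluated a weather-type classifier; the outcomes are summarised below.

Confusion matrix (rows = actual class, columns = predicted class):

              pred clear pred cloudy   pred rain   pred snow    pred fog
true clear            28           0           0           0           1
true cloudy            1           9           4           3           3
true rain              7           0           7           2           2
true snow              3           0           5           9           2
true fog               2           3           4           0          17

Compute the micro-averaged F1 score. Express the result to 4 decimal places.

0.6250

Micro-averaging pools counts across classes: ΣTP=70, ΣFP=42, ΣFN=42.
Micro-F1 score = 2·TP/(2·TP+FP+FN) on pooled counts = 0.6250 (equals overall accuracy in single-label multiclass).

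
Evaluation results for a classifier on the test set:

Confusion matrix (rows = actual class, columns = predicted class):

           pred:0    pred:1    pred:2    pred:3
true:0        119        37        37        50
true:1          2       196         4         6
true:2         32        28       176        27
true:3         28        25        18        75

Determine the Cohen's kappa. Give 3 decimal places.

0.541

Observed agreement pₒ = trace/N = 566/860 = 0.6581
Expected agreement pₑ = Σ (rowᵢ·colᵢ)/N² = (243·181 + 208·286 + 263·235 + 146·158)/860² = 0.2547
κ = (pₒ − pₑ)/(1 − pₑ) = (0.6581 − 0.2547)/(1 − 0.2547) = 0.541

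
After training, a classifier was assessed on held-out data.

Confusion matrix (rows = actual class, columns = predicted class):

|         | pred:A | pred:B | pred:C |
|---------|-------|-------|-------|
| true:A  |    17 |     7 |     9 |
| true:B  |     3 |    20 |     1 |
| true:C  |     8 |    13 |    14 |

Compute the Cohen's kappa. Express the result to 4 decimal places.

0.3429

Observed agreement pₒ = trace/N = 51/92 = 0.55435
Expected agreement pₑ = Σ (rowᵢ·colᵢ)/N² = (33·28 + 24·40 + 35·24)/92² = 0.32183
κ = (pₒ − pₑ)/(1 − pₑ) = (0.55435 − 0.32183)/(1 − 0.32183) = 0.3429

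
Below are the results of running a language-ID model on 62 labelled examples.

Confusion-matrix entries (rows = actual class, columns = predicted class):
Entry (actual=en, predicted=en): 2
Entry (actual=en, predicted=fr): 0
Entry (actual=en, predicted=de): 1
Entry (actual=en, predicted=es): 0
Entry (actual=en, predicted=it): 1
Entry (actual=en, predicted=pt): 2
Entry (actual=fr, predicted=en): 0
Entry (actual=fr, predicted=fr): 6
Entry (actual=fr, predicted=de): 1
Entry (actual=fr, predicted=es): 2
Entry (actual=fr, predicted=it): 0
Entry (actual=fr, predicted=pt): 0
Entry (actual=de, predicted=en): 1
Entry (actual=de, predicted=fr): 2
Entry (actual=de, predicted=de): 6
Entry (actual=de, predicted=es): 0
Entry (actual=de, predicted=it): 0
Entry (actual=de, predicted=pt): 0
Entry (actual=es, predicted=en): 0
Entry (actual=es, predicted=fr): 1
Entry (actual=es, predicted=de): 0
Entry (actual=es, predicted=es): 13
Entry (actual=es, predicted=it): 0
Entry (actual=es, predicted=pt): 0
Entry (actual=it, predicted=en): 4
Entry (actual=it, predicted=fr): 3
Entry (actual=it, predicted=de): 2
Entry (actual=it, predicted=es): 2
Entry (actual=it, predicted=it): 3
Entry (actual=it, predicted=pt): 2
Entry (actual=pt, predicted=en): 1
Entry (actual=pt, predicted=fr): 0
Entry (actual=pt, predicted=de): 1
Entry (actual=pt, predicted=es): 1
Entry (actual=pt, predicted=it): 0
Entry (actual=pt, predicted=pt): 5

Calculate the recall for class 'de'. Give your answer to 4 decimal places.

Treat 'de' as positive and all other classes as negative.
recall = TP/(TP+FN).
de: TP=6, FN=1+2+0+0+0=3 → 6/9 = 0.66667

0.6667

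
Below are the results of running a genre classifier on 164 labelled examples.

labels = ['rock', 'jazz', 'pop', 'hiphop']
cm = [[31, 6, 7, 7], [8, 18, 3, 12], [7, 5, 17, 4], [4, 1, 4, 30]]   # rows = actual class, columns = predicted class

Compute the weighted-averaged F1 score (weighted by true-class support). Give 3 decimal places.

Per-class F1 score (2·TP/(2·TP+FP+FN)):
  rock: TP=31, FP=8+7+4=19, FN=6+7+7=20 → 62/101 = 0.6139
  jazz: TP=18, FP=6+5+1=12, FN=8+3+12=23 → 36/71 = 0.5070
  pop: TP=17, FP=7+3+4=14, FN=7+5+4=16 → 34/64 = 0.5313
  hiphop: TP=30, FP=7+12+4=23, FN=4+1+4=9 → 60/92 = 0.6522
Weighted-F1 score = Σ (supportᵢ/N)·F1 scoreᵢ with N=164: (51/164)·0.6139 + (41/164)·0.5070 + (33/164)·0.5313 + (39/164)·0.6522 = 0.580

0.580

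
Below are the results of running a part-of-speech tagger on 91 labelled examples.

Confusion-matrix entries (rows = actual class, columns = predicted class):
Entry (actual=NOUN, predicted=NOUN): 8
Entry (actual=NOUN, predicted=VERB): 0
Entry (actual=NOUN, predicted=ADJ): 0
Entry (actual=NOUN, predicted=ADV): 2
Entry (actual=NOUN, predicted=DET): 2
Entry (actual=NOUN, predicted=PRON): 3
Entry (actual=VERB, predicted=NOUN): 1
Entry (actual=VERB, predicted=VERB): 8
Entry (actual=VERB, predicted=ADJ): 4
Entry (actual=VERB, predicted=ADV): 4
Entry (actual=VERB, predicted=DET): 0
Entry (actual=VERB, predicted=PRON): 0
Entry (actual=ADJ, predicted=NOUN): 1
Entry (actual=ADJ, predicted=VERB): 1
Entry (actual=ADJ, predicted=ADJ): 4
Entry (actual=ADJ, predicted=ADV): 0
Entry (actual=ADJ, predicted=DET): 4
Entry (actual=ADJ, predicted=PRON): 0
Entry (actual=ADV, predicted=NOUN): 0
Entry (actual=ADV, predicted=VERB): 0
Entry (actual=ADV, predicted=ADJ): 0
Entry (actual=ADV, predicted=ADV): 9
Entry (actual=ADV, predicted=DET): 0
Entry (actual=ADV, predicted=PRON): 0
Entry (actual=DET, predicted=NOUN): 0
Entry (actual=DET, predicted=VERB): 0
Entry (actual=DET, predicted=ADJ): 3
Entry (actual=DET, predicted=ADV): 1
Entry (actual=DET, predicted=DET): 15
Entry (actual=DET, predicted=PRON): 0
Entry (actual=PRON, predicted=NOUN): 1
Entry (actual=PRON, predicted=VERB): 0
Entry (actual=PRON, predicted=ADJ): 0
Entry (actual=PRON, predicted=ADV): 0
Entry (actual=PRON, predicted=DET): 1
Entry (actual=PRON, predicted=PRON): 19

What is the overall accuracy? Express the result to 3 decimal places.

Accuracy = trace / total = (8+8+4+9+15+19=63) / 91 = 63/91 = 0.692

0.692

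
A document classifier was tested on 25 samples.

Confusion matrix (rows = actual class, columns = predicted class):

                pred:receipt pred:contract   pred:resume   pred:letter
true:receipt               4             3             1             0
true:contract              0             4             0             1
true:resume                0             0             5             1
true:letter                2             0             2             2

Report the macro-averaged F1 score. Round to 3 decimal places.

0.588

Per-class F1 score (2·TP/(2·TP+FP+FN)):
  receipt: TP=4, FP=0+0+2=2, FN=3+1+0=4 → 8/14 = 0.5714
  contract: TP=4, FP=3+0+0=3, FN=0+0+1=1 → 8/12 = 0.6667
  resume: TP=5, FP=1+0+2=3, FN=0+0+1=1 → 10/14 = 0.7143
  letter: TP=2, FP=0+1+1=2, FN=2+0+2=4 → 4/10 = 0.4000
Macro-F1 score = mean = (0.5714 + 0.6667 + 0.7143 + 0.4000) / 4 = 0.588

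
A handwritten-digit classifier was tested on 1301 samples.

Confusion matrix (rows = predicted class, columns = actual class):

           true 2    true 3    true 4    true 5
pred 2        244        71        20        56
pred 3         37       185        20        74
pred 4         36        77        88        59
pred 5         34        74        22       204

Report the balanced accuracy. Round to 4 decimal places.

0.5639

Balanced accuracy = mean of per-class recall.
  2: recall = 244/351 = 0.69516
  3: recall = 185/407 = 0.45455
  4: recall = 88/150 = 0.58667
  5: recall = 204/393 = 0.51908
Mean = (0.69516 + 0.45455 + 0.58667 + 0.51908) / 4 = 0.5639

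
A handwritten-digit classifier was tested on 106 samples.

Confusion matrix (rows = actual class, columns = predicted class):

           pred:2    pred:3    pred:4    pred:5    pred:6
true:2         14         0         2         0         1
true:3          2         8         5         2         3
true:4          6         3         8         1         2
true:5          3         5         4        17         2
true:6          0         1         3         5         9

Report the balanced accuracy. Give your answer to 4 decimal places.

Balanced accuracy = mean of per-class recall.
  2: recall = 14/17 = 0.82353
  3: recall = 8/20 = 0.40000
  4: recall = 8/20 = 0.40000
  5: recall = 17/31 = 0.54839
  6: recall = 9/18 = 0.50000
Mean = (0.82353 + 0.40000 + 0.40000 + 0.54839 + 0.50000) / 5 = 0.5344

0.5344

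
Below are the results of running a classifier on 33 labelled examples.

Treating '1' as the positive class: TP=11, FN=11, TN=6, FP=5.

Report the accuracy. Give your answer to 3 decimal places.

0.515

Accuracy = (TP+TN)/N = (11+6)/33 = 0.515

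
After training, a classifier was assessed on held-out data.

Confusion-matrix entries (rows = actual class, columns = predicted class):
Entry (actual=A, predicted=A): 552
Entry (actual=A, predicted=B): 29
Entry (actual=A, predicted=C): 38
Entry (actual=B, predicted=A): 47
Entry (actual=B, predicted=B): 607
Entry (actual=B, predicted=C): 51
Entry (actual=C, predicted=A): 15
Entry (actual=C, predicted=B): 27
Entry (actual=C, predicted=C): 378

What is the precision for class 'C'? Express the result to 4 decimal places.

Treat 'C' as positive and all other classes as negative.
precision = TP/(TP+FP).
C: TP=378, FP=38+51=89 → 378/467 = 0.80942

0.8094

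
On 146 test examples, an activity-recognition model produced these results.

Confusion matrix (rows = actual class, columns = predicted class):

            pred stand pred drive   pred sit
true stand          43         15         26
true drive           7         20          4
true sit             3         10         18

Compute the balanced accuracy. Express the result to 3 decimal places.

Balanced accuracy = mean of per-class recall.
  stand: recall = 43/84 = 0.5119
  drive: recall = 20/31 = 0.6452
  sit: recall = 18/31 = 0.5806
Mean = (0.5119 + 0.6452 + 0.5806) / 3 = 0.579

0.579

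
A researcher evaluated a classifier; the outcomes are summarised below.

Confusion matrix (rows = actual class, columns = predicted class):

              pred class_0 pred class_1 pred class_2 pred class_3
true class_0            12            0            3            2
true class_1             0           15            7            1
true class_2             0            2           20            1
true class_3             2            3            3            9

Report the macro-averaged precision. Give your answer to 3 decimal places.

Per-class precision (TP/(TP+FP)):
  class_0: TP=12, FP=0+0+2=2 → 12/14 = 0.8571
  class_1: TP=15, FP=0+2+3=5 → 15/20 = 0.7500
  class_2: TP=20, FP=3+7+3=13 → 20/33 = 0.6061
  class_3: TP=9, FP=2+1+1=4 → 9/13 = 0.6923
Macro-precision = mean = (0.8571 + 0.7500 + 0.6061 + 0.6923) / 4 = 0.726

0.726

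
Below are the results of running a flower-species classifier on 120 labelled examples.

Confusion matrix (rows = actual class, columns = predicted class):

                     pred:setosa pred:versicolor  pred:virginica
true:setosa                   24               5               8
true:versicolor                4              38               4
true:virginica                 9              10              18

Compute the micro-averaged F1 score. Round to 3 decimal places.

0.667

Micro-averaging pools counts across classes: ΣTP=80, ΣFP=40, ΣFN=40.
Micro-F1 score = 2·TP/(2·TP+FP+FN) on pooled counts = 0.667 (equals overall accuracy in single-label multiclass).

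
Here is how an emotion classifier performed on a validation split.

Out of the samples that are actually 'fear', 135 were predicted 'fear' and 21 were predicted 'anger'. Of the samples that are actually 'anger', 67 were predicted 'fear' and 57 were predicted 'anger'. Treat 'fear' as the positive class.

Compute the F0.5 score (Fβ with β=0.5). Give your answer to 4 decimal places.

0.7002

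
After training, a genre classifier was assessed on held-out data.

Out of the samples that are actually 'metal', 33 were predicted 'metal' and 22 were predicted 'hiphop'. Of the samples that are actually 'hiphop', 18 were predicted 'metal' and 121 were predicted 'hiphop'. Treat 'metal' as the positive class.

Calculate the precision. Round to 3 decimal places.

0.647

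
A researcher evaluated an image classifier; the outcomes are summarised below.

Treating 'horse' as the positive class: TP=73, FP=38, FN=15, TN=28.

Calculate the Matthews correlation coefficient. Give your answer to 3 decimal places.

MCC = (TP·TN − FP·FN) / √((TP+FP)(TP+FN)(TN+FP)(TN+FN))
Numerator = 73·28 − 38·15 = 1474
Denominator = √(111·88·66·43) = √27721584 = 5265.1291
MCC = 1474 / 5265.1291 = 0.280

0.280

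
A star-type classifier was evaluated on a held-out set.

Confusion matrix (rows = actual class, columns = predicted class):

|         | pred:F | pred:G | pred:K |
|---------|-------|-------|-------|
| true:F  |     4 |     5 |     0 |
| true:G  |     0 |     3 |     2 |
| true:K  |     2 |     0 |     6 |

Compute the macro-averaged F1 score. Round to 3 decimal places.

0.582

Per-class F1 score (2·TP/(2·TP+FP+FN)):
  F: TP=4, FP=0+2=2, FN=5+0=5 → 8/15 = 0.5333
  G: TP=3, FP=5+0=5, FN=0+2=2 → 6/13 = 0.4615
  K: TP=6, FP=0+2=2, FN=2+0=2 → 12/16 = 0.7500
Macro-F1 score = mean = (0.5333 + 0.4615 + 0.7500) / 3 = 0.582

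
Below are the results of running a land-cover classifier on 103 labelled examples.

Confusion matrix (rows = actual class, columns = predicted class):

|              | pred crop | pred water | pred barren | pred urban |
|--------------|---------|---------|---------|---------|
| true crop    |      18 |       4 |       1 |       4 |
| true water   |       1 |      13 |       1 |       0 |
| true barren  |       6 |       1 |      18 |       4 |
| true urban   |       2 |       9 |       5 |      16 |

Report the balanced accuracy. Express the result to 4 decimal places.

0.6635

Balanced accuracy = mean of per-class recall.
  crop: recall = 18/27 = 0.66667
  water: recall = 13/15 = 0.86667
  barren: recall = 18/29 = 0.62069
  urban: recall = 16/32 = 0.50000
Mean = (0.66667 + 0.86667 + 0.62069 + 0.50000) / 4 = 0.6635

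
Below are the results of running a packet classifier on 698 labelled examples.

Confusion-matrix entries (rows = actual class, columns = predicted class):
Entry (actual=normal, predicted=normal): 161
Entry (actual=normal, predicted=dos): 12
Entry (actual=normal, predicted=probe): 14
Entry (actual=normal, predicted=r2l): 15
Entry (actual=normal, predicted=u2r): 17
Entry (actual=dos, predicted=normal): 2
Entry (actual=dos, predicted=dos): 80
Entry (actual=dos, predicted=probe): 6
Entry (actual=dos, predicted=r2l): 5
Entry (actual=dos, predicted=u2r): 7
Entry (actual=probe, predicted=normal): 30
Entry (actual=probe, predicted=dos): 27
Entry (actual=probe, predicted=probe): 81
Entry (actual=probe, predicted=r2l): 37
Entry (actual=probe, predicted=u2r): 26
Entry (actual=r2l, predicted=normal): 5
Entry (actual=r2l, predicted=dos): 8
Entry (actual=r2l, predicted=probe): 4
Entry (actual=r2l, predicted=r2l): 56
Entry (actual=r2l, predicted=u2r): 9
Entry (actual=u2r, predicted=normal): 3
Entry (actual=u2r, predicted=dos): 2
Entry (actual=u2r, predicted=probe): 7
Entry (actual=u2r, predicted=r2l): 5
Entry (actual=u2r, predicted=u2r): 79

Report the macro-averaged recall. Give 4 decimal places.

0.6888

Per-class recall (TP/(TP+FN)):
  normal: TP=161, FN=12+14+15+17=58 → 161/219 = 0.73516
  dos: TP=80, FN=2+6+5+7=20 → 80/100 = 0.80000
  probe: TP=81, FN=30+27+37+26=120 → 81/201 = 0.40299
  r2l: TP=56, FN=5+8+4+9=26 → 56/82 = 0.68293
  u2r: TP=79, FN=3+2+7+5=17 → 79/96 = 0.82292
Macro-recall = mean = (0.73516 + 0.80000 + 0.40299 + 0.68293 + 0.82292) / 5 = 0.6888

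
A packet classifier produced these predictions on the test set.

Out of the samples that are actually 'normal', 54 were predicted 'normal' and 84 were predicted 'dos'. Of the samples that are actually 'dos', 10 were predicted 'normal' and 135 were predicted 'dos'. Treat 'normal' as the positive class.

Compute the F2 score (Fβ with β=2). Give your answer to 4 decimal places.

0.4383

Fβ = (1+β²)·TP / ((1+β²)·TP + β²·FN + FP), with β²=4
= 5·54 / (5·54 + 4·84 + 10) = 0.4383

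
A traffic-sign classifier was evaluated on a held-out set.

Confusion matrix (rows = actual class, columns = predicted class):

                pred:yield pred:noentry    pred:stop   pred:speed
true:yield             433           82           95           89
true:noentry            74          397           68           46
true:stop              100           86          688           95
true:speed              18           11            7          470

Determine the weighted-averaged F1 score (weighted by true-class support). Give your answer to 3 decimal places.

0.718

Per-class F1 score (2·TP/(2·TP+FP+FN)):
  yield: TP=433, FP=74+100+18=192, FN=82+95+89=266 → 866/1324 = 0.6541
  noentry: TP=397, FP=82+86+11=179, FN=74+68+46=188 → 794/1161 = 0.6839
  stop: TP=688, FP=95+68+7=170, FN=100+86+95=281 → 1376/1827 = 0.7531
  speed: TP=470, FP=89+46+95=230, FN=18+11+7=36 → 940/1206 = 0.7794
Weighted-F1 score = Σ (supportᵢ/N)·F1 scoreᵢ with N=2759: (699/2759)·0.6541 + (585/2759)·0.6839 + (969/2759)·0.7531 + (506/2759)·0.7794 = 0.718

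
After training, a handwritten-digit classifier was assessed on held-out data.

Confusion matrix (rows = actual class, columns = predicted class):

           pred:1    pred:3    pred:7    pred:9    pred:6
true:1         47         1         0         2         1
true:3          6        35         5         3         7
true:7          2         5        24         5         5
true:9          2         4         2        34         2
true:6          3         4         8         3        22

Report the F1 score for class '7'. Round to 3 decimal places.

Treat '7' as positive and all other classes as negative.
F1 score = 2·TP/(2·TP+FP+FN).
7: TP=24, FP=0+5+2+8=15, FN=2+5+5+5=17 → 48/80 = 0.6000

0.600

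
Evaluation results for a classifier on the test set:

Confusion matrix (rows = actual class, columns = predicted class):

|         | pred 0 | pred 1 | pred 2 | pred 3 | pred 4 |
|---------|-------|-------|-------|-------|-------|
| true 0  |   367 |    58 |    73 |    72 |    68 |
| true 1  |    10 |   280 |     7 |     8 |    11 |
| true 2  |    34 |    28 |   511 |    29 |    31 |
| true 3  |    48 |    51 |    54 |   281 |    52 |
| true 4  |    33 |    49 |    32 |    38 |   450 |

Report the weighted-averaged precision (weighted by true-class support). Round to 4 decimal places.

0.7123

Per-class precision (TP/(TP+FP)):
  0: TP=367, FP=10+34+48+33=125 → 367/492 = 0.74593
  1: TP=280, FP=58+28+51+49=186 → 280/466 = 0.60086
  2: TP=511, FP=73+7+54+32=166 → 511/677 = 0.75480
  3: TP=281, FP=72+8+29+38=147 → 281/428 = 0.65654
  4: TP=450, FP=68+11+31+52=162 → 450/612 = 0.73529
Weighted-precision = Σ (supportᵢ/N)·precisionᵢ with N=2675: (638/2675)·0.74593 + (316/2675)·0.60086 + (633/2675)·0.75480 + (486/2675)·0.65654 + (602/2675)·0.73529 = 0.7123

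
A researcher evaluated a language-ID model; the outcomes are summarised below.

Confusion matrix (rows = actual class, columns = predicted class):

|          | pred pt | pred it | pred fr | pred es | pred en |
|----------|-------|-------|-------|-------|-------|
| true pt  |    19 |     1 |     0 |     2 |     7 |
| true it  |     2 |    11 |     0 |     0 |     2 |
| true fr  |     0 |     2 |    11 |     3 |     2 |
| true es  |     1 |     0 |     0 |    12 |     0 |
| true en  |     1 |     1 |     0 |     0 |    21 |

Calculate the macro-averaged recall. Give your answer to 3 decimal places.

Per-class recall (TP/(TP+FN)):
  pt: TP=19, FN=1+0+2+7=10 → 19/29 = 0.6552
  it: TP=11, FN=2+0+0+2=4 → 11/15 = 0.7333
  fr: TP=11, FN=0+2+3+2=7 → 11/18 = 0.6111
  es: TP=12, FN=1+0+0+0=1 → 12/13 = 0.9231
  en: TP=21, FN=1+1+0+0=2 → 21/23 = 0.9130
Macro-recall = mean = (0.6552 + 0.7333 + 0.6111 + 0.9231 + 0.9130) / 5 = 0.767

0.767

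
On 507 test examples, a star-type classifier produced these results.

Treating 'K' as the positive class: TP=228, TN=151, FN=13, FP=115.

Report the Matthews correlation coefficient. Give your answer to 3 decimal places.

0.548

MCC = (TP·TN − FP·FN) / √((TP+FP)(TP+FN)(TN+FP)(TN+FN))
Numerator = 228·151 − 115·13 = 32933
Denominator = √(343·241·266·164) = √3606090712 = 60050.7345
MCC = 32933 / 60050.7345 = 0.548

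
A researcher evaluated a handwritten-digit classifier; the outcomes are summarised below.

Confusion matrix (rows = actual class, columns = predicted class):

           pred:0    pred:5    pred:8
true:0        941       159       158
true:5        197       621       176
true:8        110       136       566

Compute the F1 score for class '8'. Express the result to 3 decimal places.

Take TP from the diagonal, FP from the rest of the '8' prediction marginal, FN from the rest of the '8' actual marginal.
F1 score = 2·TP/(2·TP+FP+FN).
8: TP=566, FP=158+176=334, FN=110+136=246 → 1132/1712 = 0.6612

0.661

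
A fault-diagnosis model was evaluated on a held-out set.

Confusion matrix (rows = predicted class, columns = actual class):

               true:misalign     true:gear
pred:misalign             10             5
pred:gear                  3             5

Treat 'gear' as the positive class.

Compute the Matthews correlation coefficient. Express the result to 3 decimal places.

MCC = (TP·TN − FP·FN) / √((TP+FP)(TP+FN)(TN+FP)(TN+FN))
Numerator = 5·10 − 3·5 = 35
Denominator = √(8·10·13·15) = √15600 = 124.9000
MCC = 35 / 124.9000 = 0.280

0.280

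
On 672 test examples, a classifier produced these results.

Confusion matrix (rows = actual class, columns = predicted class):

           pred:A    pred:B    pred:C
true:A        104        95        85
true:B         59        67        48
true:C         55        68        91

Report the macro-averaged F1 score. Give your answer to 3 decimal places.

0.387

Per-class F1 score (2·TP/(2·TP+FP+FN)):
  A: TP=104, FP=59+55=114, FN=95+85=180 → 208/502 = 0.4143
  B: TP=67, FP=95+68=163, FN=59+48=107 → 134/404 = 0.3317
  C: TP=91, FP=85+48=133, FN=55+68=123 → 182/438 = 0.4155
Macro-F1 score = mean = (0.4143 + 0.3317 + 0.4155) / 3 = 0.387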